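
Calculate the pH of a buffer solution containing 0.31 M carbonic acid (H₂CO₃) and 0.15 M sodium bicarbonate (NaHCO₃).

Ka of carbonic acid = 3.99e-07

pKa = -log(3.99e-07) = 6.40. pH = pKa + log([A⁻]/[HA]) = 6.40 + log(0.15/0.31)

pH = 6.08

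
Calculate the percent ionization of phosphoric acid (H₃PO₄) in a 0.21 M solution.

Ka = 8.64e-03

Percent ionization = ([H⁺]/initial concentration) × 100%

Using Ka equilibrium: x² + Ka×x - Ka×C = 0. Solving: [H⁺] = 3.8494e-02. Percent = (3.8494e-02/0.21) × 100

Percent ionization = 18.3%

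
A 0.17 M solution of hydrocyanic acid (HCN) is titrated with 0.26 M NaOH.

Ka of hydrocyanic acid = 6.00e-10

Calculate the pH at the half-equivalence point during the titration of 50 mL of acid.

At half-equivalence [HA] = [A⁻], so Henderson-Hasselbalch gives pH = pKa = -log(6.00e-10) = 9.22.

pH = pKa = 9.22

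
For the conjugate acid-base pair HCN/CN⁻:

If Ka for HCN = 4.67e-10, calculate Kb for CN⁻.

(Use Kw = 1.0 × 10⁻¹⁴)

For a conjugate pair Ka × Kb = Kw, so Kb = Kw/Ka = 1.0 × 10⁻¹⁴ / 4.67e-10 = 2.14e-05.

K_b = 2.14e-05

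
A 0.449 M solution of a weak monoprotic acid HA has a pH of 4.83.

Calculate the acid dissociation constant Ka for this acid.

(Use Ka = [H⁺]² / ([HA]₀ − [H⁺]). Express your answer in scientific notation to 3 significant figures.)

[H⁺] = 10^(−pH) = 10^(−4.83) = 1.479e-05 M. For HA ⇌ H⁺ + A⁻, Ka = [H⁺][A⁻]/[HA] = [H⁺]² / ([HA]₀ − [H⁺]) = (1.479e-05)² / (0.449 − 1.479e-05) = 4.87e-10.

K_a = 4.87e-10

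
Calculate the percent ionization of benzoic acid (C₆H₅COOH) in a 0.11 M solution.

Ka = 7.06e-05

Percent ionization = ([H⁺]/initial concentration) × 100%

Using Ka equilibrium: x² + Ka×x - Ka×C = 0. Solving: [H⁺] = 2.7517e-03. Percent = (2.7517e-03/0.11) × 100

Percent ionization = 2.5%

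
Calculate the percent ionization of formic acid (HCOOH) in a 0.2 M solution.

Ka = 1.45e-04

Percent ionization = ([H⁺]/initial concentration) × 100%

Using Ka equilibrium: x² + Ka×x - Ka×C = 0. Solving: [H⁺] = 5.3132e-03. Percent = (5.3132e-03/0.2) × 100

Percent ionization = 2.66%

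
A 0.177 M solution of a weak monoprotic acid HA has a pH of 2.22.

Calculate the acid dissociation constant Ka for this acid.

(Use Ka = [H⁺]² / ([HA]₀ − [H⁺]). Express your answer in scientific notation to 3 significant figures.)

[H⁺] = 10^(−pH) = 10^(−2.22) = 6.026e-03 M. For HA ⇌ H⁺ + A⁻, Ka = [H⁺][A⁻]/[HA] = [H⁺]² / ([HA]₀ − [H⁺]) = (6.026e-03)² / (0.177 − 6.026e-03) = 2.12e-04.

K_a = 2.12e-04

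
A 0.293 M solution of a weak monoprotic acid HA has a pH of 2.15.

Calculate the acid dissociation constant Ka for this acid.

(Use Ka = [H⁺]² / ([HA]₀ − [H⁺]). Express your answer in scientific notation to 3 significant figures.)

[H⁺] = 10^(−pH) = 10^(−2.15) = 7.079e-03 M. For HA ⇌ H⁺ + A⁻, Ka = [H⁺][A⁻]/[HA] = [H⁺]² / ([HA]₀ − [H⁺]) = (7.079e-03)² / (0.293 − 7.079e-03) = 1.75e-04.

K_a = 1.75e-04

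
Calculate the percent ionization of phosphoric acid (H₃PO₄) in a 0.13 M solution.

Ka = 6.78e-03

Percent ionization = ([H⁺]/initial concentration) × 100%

Using Ka equilibrium: x² + Ka×x - Ka×C = 0. Solving: [H⁺] = 2.6491e-02. Percent = (2.6491e-02/0.13) × 100

Percent ionization = 20.4%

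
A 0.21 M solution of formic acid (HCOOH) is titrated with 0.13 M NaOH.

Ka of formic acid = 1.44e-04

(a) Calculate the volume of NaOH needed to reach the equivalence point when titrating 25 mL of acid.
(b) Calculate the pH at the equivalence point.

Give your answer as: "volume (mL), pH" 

moles acid = 0.21 × 25/1000 = 0.00525 mol; V_base = moles/0.13 × 1000 = 40.4 mL. At equivalence only the conjugate base is present: [A⁻] = 0.00525/0.065 = 8.0294e-02 M. Kb = Kw/Ka = 6.94e-11; [OH⁻] = √(Kb × [A⁻]) = 2.3614e-06; pOH = 5.63; pH = 14 - pOH = 8.37.

V = 40.4 mL, pH = 8.37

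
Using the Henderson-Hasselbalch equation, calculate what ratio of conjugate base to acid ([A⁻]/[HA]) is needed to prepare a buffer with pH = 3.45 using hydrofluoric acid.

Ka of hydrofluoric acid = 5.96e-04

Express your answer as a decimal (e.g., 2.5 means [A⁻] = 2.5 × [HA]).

pKa = -log(5.96e-04) = 3.2248. pH = pKa + log([A⁻]/[HA]), so log([A⁻]/[HA]) = pH − pKa = 3.45 − 3.2248 = 0.2252. [A⁻]/[HA] = 10^(0.2252) = 1.68

[A⁻]/[HA] = 1.68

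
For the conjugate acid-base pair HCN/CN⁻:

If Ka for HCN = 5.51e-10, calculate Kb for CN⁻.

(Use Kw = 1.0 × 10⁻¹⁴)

For a conjugate pair Ka × Kb = Kw, so Kb = Kw/Ka = 1.0 × 10⁻¹⁴ / 5.51e-10 = 1.81e-05.

K_b = 1.81e-05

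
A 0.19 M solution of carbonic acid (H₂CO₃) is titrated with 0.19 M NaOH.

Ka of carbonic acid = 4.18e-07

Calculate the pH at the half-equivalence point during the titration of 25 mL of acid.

At half-equivalence [HA] = [A⁻], so Henderson-Hasselbalch gives pH = pKa = -log(4.18e-07) = 6.38.

pH = pKa = 6.38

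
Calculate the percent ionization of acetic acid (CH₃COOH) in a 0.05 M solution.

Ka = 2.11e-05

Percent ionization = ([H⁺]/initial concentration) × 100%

Using Ka equilibrium: x² + Ka×x - Ka×C = 0. Solving: [H⁺] = 1.0166e-03. Percent = (1.0166e-03/0.05) × 100

Percent ionization = 2.03%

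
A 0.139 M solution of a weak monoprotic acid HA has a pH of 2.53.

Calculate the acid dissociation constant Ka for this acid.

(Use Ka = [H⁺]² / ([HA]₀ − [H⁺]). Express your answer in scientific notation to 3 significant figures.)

[H⁺] = 10^(−pH) = 10^(−2.53) = 2.951e-03 M. For HA ⇌ H⁺ + A⁻, Ka = [H⁺][A⁻]/[HA] = [H⁺]² / ([HA]₀ − [H⁺]) = (2.951e-03)² / (0.139 − 2.951e-03) = 6.40e-05.

K_a = 6.40e-05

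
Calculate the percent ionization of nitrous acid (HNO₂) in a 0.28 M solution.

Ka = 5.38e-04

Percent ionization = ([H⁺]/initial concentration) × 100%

Using Ka equilibrium: x² + Ka×x - Ka×C = 0. Solving: [H⁺] = 1.2007e-02. Percent = (1.2007e-02/0.28) × 100

Percent ionization = 4.29%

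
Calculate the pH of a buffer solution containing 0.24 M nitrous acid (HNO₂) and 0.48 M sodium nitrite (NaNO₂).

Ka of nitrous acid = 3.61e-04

pKa = -log(3.61e-04) = 3.44. pH = pKa + log([A⁻]/[HA]) = 3.44 + log(0.48/0.24)

pH = 3.74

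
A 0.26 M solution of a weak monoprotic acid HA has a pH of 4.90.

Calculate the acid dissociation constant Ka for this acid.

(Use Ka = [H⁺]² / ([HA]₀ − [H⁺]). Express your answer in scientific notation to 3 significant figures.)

[H⁺] = 10^(−pH) = 10^(−4.90) = 1.259e-05 M. For HA ⇌ H⁺ + A⁻, Ka = [H⁺][A⁻]/[HA] = [H⁺]² / ([HA]₀ − [H⁺]) = (1.259e-05)² / (0.26 − 1.259e-05) = 6.10e-10.

K_a = 6.10e-10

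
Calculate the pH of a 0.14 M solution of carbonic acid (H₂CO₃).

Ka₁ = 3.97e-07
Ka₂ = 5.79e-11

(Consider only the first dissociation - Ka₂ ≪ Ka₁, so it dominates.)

First dissociation dominates. From Ka₁ = [H⁺][HA⁻]/[H₂A], x² + Ka₁·x − Ka₁·C = 0 with C = 0.14 M and Ka₁ = 3.97e-07. Solving: [H⁺] = (−Ka₁ + √(Ka₁² + 4·Ka₁·C)) / 2 = 2.3556e-04 M. pH = -log(2.3556e-04) = 3.63.

pH = 3.63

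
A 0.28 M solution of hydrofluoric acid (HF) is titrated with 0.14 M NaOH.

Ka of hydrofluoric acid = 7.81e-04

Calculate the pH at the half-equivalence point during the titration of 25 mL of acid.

At half-equivalence [HA] = [A⁻], so Henderson-Hasselbalch gives pH = pKa = -log(7.81e-04) = 3.11.

pH = pKa = 3.11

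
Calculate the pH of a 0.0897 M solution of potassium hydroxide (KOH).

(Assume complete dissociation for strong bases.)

[OH⁻] = 0.0897 M for strong base. pOH = -log[OH⁻] = 1.05, pH = 14 - pOH

pH = 12.95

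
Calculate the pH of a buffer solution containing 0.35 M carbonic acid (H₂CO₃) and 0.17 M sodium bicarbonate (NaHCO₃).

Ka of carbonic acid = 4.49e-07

pKa = -log(4.49e-07) = 6.35. pH = pKa + log([A⁻]/[HA]) = 6.35 + log(0.17/0.35)

pH = 6.03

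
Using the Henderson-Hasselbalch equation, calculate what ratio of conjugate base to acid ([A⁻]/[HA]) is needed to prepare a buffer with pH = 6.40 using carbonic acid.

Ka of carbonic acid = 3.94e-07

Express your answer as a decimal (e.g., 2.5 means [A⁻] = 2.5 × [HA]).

pKa = -log(3.94e-07) = 6.4045. pH = pKa + log([A⁻]/[HA]), so log([A⁻]/[HA]) = pH − pKa = 6.40 − 6.4045 = -0.0045. [A⁻]/[HA] = 10^(-0.0045) = 0.990

[A⁻]/[HA] = 0.990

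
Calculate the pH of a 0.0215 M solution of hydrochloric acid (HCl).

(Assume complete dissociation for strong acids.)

[H⁺] = 0.0215 M for strong acid. pH = -log[H⁺] = -log(0.0215)

pH = 1.67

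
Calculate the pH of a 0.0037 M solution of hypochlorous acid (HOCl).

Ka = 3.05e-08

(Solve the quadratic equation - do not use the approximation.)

x² + Ka×x - Ka×C = 0. Using quadratic formula: [H⁺] = 1.0608e-05

pH = 4.97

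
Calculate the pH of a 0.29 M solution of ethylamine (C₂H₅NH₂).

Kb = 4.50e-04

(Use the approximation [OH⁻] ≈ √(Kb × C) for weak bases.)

[OH⁻] = √(Kb × C) = √(4.50e-04 × 0.29) = 1.1424e-02. pOH = 1.94, pH = 14 - pOH

pH = 12.06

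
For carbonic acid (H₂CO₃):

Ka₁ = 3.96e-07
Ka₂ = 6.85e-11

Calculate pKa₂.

pKa₂ = -log(Ka₂) = -log(6.85e-11) = 10.16.

pK_{a2} = 10.16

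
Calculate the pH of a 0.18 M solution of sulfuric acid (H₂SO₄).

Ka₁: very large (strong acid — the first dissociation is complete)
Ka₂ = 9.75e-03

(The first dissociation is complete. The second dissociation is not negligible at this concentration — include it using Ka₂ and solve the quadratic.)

First dissociation is complete: [H⁺]₀ = [HSO₄⁻]₀ = C = 0.18 M. Second dissociation HSO₄⁻ ⇌ H⁺ + SO₄²⁻: let x = [SO₄²⁻]. Ka₂ = (C + x)·x / (C − x) = 9.75e-03 → x² + (C + Ka₂)·x − Ka₂·C = 0 → x² + 0.18975·x − 1.755e-03 = 0. x = (−0.18975 + √(0.18975² + 4 × 1.755e-03)) / 2 = 8.8374e-03 M. [H⁺] = C + x = 0.18 + 8.8374e-03 = 1.8884e-01 M. pH = -log(1.8884e-01) = 0.72.

pH = 0.72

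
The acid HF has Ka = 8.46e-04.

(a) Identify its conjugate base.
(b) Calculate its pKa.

(a) The conjugate base is formed by removing one H⁺ from HF, giving F⁻. (b) pKa = -log(Ka) = -log(8.46e-04) = 3.07.

Conjugate base: F⁻; pK_a = 3.07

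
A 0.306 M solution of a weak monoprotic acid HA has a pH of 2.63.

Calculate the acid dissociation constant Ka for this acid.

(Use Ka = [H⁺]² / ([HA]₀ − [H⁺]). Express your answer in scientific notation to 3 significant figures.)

[H⁺] = 10^(−pH) = 10^(−2.63) = 2.344e-03 M. For HA ⇌ H⁺ + A⁻, Ka = [H⁺][A⁻]/[HA] = [H⁺]² / ([HA]₀ − [H⁺]) = (2.344e-03)² / (0.306 − 2.344e-03) = 1.81e-05.

K_a = 1.81e-05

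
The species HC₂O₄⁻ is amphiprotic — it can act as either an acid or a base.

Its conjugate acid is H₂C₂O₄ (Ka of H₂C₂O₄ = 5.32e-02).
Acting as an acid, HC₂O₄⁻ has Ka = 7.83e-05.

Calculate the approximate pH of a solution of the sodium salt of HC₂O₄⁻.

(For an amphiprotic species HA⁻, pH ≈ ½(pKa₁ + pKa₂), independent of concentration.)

pKa₁ = -log(5.32e-02) = 1.27; pKa₂ = -log(7.83e-05) = 4.11. For an amphiprotic species, pH ≈ ½(pKa₁ + pKa₂) = ½(1.27 + 4.11) = 2.69.

pH = 2.69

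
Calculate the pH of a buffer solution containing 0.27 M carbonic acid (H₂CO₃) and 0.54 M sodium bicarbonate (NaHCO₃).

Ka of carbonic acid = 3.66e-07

pKa = -log(3.66e-07) = 6.44. pH = pKa + log([A⁻]/[HA]) = 6.44 + log(0.54/0.27)

pH = 6.74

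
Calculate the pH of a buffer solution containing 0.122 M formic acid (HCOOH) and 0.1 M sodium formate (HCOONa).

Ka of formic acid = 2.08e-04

pKa = -log(2.08e-04) = 3.68. pH = pKa + log([A⁻]/[HA]) = 3.68 + log(0.1/0.122)

pH = 3.60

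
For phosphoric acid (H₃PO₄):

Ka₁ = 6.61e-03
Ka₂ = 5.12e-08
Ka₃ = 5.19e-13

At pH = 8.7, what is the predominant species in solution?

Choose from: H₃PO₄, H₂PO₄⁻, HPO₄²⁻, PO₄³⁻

pKa₁ = 2.18, pKa₂ = 7.29, pKa₃ = 12.28. For a polyprotic acid the predominant species crosses at each pKa: below pKa_n the protonated form dominates, above it the deprotonated form does. At pH = 8.7, the predominant species is HPO₄²⁻.

HPO₄²⁻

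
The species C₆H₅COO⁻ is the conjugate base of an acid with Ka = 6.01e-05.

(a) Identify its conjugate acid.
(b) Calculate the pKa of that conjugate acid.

(a) The conjugate acid is formed by adding one H⁺ to C₆H₅COO⁻, giving C₆H₅COOH. (b) pKa = -log(Ka) = -log(6.01e-05) = 4.22.

Conjugate acid: C₆H₅COOH; pK_a = 4.22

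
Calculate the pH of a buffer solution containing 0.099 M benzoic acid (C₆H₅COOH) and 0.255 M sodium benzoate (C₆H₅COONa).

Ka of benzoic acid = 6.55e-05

pKa = -log(6.55e-05) = 4.18. pH = pKa + log([A⁻]/[HA]) = 4.18 + log(0.255/0.099)

pH = 4.59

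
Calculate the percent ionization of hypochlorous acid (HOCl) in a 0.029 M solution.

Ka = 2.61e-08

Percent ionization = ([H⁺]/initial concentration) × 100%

Using Ka equilibrium: x² + Ka×x - Ka×C = 0. Solving: [H⁺] = 2.7499e-05. Percent = (2.7499e-05/0.029) × 100

Percent ionization = 0.0948%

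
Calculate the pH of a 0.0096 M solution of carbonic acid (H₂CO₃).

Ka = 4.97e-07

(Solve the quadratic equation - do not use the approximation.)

x² + Ka×x - Ka×C = 0. Using quadratic formula: [H⁺] = 6.8826e-05

pH = 4.16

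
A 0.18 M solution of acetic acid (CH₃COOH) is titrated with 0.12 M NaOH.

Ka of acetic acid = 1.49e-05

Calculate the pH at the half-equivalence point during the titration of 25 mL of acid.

At half-equivalence [HA] = [A⁻], so Henderson-Hasselbalch gives pH = pKa = -log(1.49e-05) = 4.83.

pH = pKa = 4.83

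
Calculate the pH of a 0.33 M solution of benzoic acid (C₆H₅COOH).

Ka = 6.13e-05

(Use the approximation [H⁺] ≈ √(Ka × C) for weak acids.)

[H⁺] = √(Ka × C) = √(6.13e-05 × 0.33) = 4.4977e-03. pH = -log(4.4977e-03)

pH = 2.35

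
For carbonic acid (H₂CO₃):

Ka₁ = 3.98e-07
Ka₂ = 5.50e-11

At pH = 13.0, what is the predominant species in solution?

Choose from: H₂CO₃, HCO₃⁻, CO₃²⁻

pKa₁ = 6.40, pKa₂ = 10.26. For a polyprotic acid the predominant species crosses at each pKa: below pKa_n the protonated form dominates, above it the deprotonated form does. At pH = 13.0, the predominant species is CO₃²⁻.

CO₃²⁻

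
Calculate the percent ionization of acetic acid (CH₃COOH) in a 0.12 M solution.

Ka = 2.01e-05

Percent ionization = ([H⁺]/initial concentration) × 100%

Using Ka equilibrium: x² + Ka×x - Ka×C = 0. Solving: [H⁺] = 1.5430e-03. Percent = (1.5430e-03/0.12) × 100

Percent ionization = 1.29%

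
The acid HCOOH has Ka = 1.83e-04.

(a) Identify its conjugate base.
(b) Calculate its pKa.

(a) The conjugate base is formed by removing one H⁺ from HCOOH, giving HCOO⁻. (b) pKa = -log(Ka) = -log(1.83e-04) = 3.74.

Conjugate base: HCOO⁻; pK_a = 3.74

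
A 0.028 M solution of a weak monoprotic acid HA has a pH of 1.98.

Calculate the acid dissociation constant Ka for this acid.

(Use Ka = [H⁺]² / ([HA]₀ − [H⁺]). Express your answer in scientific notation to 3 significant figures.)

[H⁺] = 10^(−pH) = 10^(−1.98) = 1.047e-02 M. For HA ⇌ H⁺ + A⁻, Ka = [H⁺][A⁻]/[HA] = [H⁺]² / ([HA]₀ − [H⁺]) = (1.047e-02)² / (0.028 − 1.047e-02) = 6.26e-03.

K_a = 6.26e-03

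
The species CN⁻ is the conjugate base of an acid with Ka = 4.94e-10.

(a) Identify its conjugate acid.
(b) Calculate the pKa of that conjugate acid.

(a) The conjugate acid is formed by adding one H⁺ to CN⁻, giving HCN. (b) pKa = -log(Ka) = -log(4.94e-10) = 9.31.

Conjugate acid: HCN; pK_a = 9.31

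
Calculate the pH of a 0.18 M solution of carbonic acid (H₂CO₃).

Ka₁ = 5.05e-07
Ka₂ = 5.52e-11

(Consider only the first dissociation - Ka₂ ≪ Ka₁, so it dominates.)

First dissociation dominates. From Ka₁ = [H⁺][HA⁻]/[H₂A], x² + Ka₁·x − Ka₁·C = 0 with C = 0.18 M and Ka₁ = 5.05e-07. Solving: [H⁺] = (−Ka₁ + √(Ka₁² + 4·Ka₁·C)) / 2 = 3.0124e-04 M. pH = -log(3.0124e-04) = 3.52.

pH = 3.52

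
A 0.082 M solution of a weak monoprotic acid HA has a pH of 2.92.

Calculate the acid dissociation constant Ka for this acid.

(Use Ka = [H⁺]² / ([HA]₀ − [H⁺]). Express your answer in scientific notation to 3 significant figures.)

[H⁺] = 10^(−pH) = 10^(−2.92) = 1.202e-03 M. For HA ⇌ H⁺ + A⁻, Ka = [H⁺][A⁻]/[HA] = [H⁺]² / ([HA]₀ − [H⁺]) = (1.202e-03)² / (0.082 − 1.202e-03) = 1.79e-05.

K_a = 1.79e-05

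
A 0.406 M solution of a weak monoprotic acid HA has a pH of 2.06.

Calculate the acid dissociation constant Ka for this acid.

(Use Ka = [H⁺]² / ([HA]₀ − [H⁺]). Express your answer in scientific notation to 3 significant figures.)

[H⁺] = 10^(−pH) = 10^(−2.06) = 8.710e-03 M. For HA ⇌ H⁺ + A⁻, Ka = [H⁺][A⁻]/[HA] = [H⁺]² / ([HA]₀ − [H⁺]) = (8.710e-03)² / (0.406 − 8.710e-03) = 1.91e-04.

K_a = 1.91e-04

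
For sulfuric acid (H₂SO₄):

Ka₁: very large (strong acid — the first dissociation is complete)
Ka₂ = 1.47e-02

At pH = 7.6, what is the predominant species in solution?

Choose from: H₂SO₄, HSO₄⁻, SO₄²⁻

The first dissociation is complete, so H₂SO₄ itself is never the predominant species in water; pKa₂ = -log(1.47e-02) = 1.83. For a polyprotic acid the predominant species crosses at each pKa: below pKa_n the protonated form dominates, above it the deprotonated form does. At pH = 7.6, the predominant species is SO₄²⁻.

SO₄²⁻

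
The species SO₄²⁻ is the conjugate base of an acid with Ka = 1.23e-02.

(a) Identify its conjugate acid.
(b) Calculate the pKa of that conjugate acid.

(a) The conjugate acid is formed by adding one H⁺ to SO₄²⁻, giving HSO₄⁻. (b) pKa = -log(Ka) = -log(1.23e-02) = 1.91.

Conjugate acid: HSO₄⁻; pK_a = 1.91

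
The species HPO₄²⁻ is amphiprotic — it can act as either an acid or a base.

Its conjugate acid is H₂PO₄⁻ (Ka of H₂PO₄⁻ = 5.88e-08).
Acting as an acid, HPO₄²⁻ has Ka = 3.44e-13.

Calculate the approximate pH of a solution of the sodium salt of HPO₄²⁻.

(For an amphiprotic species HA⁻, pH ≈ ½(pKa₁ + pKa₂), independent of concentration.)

pKa₁ = -log(5.88e-08) = 7.23; pKa₂ = -log(3.44e-13) = 12.46. For an amphiprotic species, pH ≈ ½(pKa₁ + pKa₂) = ½(7.23 + 12.46) = 9.85.

pH = 9.85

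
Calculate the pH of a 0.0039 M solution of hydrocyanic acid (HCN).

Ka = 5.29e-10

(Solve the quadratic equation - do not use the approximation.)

x² + Ka×x - Ka×C = 0. Using quadratic formula: [H⁺] = 1.4361e-06

pH = 5.84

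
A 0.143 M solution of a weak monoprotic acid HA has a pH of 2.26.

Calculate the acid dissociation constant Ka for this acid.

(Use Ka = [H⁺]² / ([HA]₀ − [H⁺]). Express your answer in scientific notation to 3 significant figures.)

[H⁺] = 10^(−pH) = 10^(−2.26) = 5.495e-03 M. For HA ⇌ H⁺ + A⁻, Ka = [H⁺][A⁻]/[HA] = [H⁺]² / ([HA]₀ − [H⁺]) = (5.495e-03)² / (0.143 − 5.495e-03) = 2.20e-04.

K_a = 2.20e-04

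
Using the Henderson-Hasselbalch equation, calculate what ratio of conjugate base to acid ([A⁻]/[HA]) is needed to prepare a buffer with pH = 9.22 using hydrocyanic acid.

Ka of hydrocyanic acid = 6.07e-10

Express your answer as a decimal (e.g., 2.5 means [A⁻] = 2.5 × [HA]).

pKa = -log(6.07e-10) = 9.2168. pH = pKa + log([A⁻]/[HA]), so log([A⁻]/[HA]) = pH − pKa = 9.22 − 9.2168 = 0.0032. [A⁻]/[HA] = 10^(0.0032) = 1.01

[A⁻]/[HA] = 1.01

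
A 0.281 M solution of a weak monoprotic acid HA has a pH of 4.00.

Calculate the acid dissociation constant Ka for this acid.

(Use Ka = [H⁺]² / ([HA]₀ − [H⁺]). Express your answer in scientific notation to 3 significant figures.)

[H⁺] = 10^(−pH) = 10^(−4.00) = 1.000e-04 M. For HA ⇌ H⁺ + A⁻, Ka = [H⁺][A⁻]/[HA] = [H⁺]² / ([HA]₀ − [H⁺]) = (1.000e-04)² / (0.281 − 1.000e-04) = 3.56e-08.

K_a = 3.56e-08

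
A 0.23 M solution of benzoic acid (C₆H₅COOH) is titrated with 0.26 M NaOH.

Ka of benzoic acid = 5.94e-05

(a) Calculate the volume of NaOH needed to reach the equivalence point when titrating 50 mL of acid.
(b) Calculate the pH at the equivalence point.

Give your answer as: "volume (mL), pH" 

moles acid = 0.23 × 50/1000 = 0.0115 mol; V_base = moles/0.26 × 1000 = 44.2 mL. At equivalence only the conjugate base is present: [A⁻] = 0.0115/0.094 = 1.2204e-01 M. Kb = Kw/Ka = 1.68e-10; [OH⁻] = √(Kb × [A⁻]) = 4.5327e-06; pOH = 5.34; pH = 14 - pOH = 8.66.

V = 44.2 mL, pH = 8.66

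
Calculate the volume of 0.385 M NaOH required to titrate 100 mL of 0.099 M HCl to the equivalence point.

At equivalence: moles acid = moles base. moles HCl = 0.099 × 100/1000 = 0.0099 mol. V_base = moles / 0.385 × 1000 = 25.7 mL.

V_{base} = 25.7 mL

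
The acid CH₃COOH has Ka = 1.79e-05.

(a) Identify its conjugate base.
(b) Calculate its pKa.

(a) The conjugate base is formed by removing one H⁺ from CH₃COOH, giving CH₃COO⁻. (b) pKa = -log(Ka) = -log(1.79e-05) = 4.75.

Conjugate base: CH₃COO⁻; pK_a = 4.75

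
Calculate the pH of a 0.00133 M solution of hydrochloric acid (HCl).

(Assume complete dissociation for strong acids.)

[H⁺] = 0.00133 M for strong acid. pH = -log[H⁺] = -log(0.00133)

pH = 2.88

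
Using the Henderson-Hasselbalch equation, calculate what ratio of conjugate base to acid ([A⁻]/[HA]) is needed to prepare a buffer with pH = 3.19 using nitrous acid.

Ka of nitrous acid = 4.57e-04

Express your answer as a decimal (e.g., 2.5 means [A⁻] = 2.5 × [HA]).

pKa = -log(4.57e-04) = 3.3401. pH = pKa + log([A⁻]/[HA]), so log([A⁻]/[HA]) = pH − pKa = 3.19 − 3.3401 = -0.1501. [A⁻]/[HA] = 10^(-0.1501) = 0.708

[A⁻]/[HA] = 0.708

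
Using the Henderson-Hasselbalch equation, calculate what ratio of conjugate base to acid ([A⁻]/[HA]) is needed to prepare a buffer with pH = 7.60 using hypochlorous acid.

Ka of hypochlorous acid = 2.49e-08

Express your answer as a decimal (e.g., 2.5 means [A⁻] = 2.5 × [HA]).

pKa = -log(2.49e-08) = 7.6038. pH = pKa + log([A⁻]/[HA]), so log([A⁻]/[HA]) = pH − pKa = 7.60 − 7.6038 = -0.0038. [A⁻]/[HA] = 10^(-0.0038) = 0.991

[A⁻]/[HA] = 0.991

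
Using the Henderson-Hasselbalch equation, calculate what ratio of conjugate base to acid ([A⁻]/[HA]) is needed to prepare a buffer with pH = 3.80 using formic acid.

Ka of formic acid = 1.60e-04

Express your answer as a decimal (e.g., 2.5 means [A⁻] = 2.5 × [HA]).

pKa = -log(1.60e-04) = 3.7959. pH = pKa + log([A⁻]/[HA]), so log([A⁻]/[HA]) = pH − pKa = 3.80 − 3.7959 = 0.0041. [A⁻]/[HA] = 10^(0.0041) = 1.01

[A⁻]/[HA] = 1.01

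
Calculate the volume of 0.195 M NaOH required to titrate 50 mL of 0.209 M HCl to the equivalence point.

At equivalence: moles acid = moles base. moles HCl = 0.209 × 50/1000 = 0.01045 mol. V_base = moles / 0.195 × 1000 = 53.6 mL.

V_{base} = 53.6 mL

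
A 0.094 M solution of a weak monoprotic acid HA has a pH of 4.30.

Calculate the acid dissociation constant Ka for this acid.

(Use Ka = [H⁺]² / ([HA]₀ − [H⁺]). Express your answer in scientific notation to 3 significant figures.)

[H⁺] = 10^(−pH) = 10^(−4.30) = 5.012e-05 M. For HA ⇌ H⁺ + A⁻, Ka = [H⁺][A⁻]/[HA] = [H⁺]² / ([HA]₀ − [H⁺]) = (5.012e-05)² / (0.094 − 5.012e-05) = 2.67e-08.

K_a = 2.67e-08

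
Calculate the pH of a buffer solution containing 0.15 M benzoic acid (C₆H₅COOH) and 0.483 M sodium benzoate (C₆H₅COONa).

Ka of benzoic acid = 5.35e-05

pKa = -log(5.35e-05) = 4.27. pH = pKa + log([A⁻]/[HA]) = 4.27 + log(0.483/0.15)

pH = 4.78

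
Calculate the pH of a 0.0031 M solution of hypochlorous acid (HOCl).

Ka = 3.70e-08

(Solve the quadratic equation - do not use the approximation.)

x² + Ka×x - Ka×C = 0. Using quadratic formula: [H⁺] = 1.0691e-05

pH = 4.97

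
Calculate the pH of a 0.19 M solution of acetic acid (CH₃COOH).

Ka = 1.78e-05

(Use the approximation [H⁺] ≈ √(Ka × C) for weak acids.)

[H⁺] = √(Ka × C) = √(1.78e-05 × 0.19) = 1.8390e-03. pH = -log(1.8390e-03)

pH = 2.74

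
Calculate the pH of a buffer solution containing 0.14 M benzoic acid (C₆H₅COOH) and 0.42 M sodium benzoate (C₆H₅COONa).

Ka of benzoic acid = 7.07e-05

pKa = -log(7.07e-05) = 4.15. pH = pKa + log([A⁻]/[HA]) = 4.15 + log(0.42/0.14)

pH = 4.63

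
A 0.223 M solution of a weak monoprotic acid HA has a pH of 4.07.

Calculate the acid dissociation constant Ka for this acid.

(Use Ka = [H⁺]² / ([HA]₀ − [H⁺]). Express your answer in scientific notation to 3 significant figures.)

[H⁺] = 10^(−pH) = 10^(−4.07) = 8.511e-05 M. For HA ⇌ H⁺ + A⁻, Ka = [H⁺][A⁻]/[HA] = [H⁺]² / ([HA]₀ − [H⁺]) = (8.511e-05)² / (0.223 − 8.511e-05) = 3.25e-08.

K_a = 3.25e-08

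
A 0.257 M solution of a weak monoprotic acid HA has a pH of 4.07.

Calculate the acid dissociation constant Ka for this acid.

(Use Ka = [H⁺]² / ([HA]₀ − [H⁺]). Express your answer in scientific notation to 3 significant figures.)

[H⁺] = 10^(−pH) = 10^(−4.07) = 8.511e-05 M. For HA ⇌ H⁺ + A⁻, Ka = [H⁺][A⁻]/[HA] = [H⁺]² / ([HA]₀ − [H⁺]) = (8.511e-05)² / (0.257 − 8.511e-05) = 2.82e-08.

K_a = 2.82e-08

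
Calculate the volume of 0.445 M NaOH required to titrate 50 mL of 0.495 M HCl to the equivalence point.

At equivalence: moles acid = moles base. moles HCl = 0.495 × 50/1000 = 0.02475 mol. V_base = moles / 0.445 × 1000 = 55.6 mL.

V_{base} = 55.6 mL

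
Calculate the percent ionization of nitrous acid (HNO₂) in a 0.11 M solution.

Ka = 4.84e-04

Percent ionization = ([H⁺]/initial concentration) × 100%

Using Ka equilibrium: x² + Ka×x - Ka×C = 0. Solving: [H⁺] = 7.0586e-03. Percent = (7.0586e-03/0.11) × 100

Percent ionization = 6.42%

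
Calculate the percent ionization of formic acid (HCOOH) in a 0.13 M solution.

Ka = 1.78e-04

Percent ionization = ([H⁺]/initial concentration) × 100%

Using Ka equilibrium: x² + Ka×x - Ka×C = 0. Solving: [H⁺] = 4.7222e-03. Percent = (4.7222e-03/0.13) × 100

Percent ionization = 3.63%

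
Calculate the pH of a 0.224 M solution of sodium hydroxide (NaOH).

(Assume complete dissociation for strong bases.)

[OH⁻] = 0.224 M for strong base. pOH = -log[OH⁻] = 0.65, pH = 14 - pOH

pH = 13.35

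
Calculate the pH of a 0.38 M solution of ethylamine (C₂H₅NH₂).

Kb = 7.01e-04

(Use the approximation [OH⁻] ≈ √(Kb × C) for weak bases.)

[OH⁻] = √(Kb × C) = √(7.01e-04 × 0.38) = 1.6321e-02. pOH = 1.79, pH = 14 - pOH

pH = 12.21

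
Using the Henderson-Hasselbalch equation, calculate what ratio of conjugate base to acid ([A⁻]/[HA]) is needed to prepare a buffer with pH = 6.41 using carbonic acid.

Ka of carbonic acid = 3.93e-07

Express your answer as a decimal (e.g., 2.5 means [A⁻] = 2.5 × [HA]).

pKa = -log(3.93e-07) = 6.4056. pH = pKa + log([A⁻]/[HA]), so log([A⁻]/[HA]) = pH − pKa = 6.41 − 6.4056 = 0.0044. [A⁻]/[HA] = 10^(0.0044) = 1.01

[A⁻]/[HA] = 1.01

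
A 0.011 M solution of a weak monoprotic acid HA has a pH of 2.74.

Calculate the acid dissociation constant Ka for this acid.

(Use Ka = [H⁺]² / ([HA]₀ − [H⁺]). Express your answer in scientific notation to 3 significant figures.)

[H⁺] = 10^(−pH) = 10^(−2.74) = 1.820e-03 M. For HA ⇌ H⁺ + A⁻, Ka = [H⁺][A⁻]/[HA] = [H⁺]² / ([HA]₀ − [H⁺]) = (1.820e-03)² / (0.011 − 1.820e-03) = 3.61e-04.

K_a = 3.61e-04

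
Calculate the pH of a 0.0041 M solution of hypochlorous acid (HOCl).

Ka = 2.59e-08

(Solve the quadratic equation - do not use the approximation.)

x² + Ka×x - Ka×C = 0. Using quadratic formula: [H⁺] = 1.0292e-05

pH = 4.99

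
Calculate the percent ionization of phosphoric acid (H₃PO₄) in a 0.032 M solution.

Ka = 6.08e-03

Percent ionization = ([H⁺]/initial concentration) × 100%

Using Ka equilibrium: x² + Ka×x - Ka×C = 0. Solving: [H⁺] = 1.1236e-02. Percent = (1.1236e-02/0.032) × 100

Percent ionization = 35.1%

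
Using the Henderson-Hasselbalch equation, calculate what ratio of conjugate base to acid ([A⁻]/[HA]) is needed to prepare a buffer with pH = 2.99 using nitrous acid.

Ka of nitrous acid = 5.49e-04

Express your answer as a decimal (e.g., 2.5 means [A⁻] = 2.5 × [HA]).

pKa = -log(5.49e-04) = 3.2604. pH = pKa + log([A⁻]/[HA]), so log([A⁻]/[HA]) = pH − pKa = 2.99 − 3.2604 = -0.2704. [A⁻]/[HA] = 10^(-0.2704) = 0.537

[A⁻]/[HA] = 0.537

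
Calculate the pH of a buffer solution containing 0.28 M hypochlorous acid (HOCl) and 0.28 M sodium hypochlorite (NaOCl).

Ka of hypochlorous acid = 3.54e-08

pKa = -log(3.54e-08) = 7.45. pH = pKa + log([A⁻]/[HA]) = 7.45 + log(0.28/0.28)

pH = 7.45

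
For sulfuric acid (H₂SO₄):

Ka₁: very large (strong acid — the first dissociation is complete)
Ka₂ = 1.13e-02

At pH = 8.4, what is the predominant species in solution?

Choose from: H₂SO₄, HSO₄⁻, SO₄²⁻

The first dissociation is complete, so H₂SO₄ itself is never the predominant species in water; pKa₂ = -log(1.13e-02) = 1.95. For a polyprotic acid the predominant species crosses at each pKa: below pKa_n the protonated form dominates, above it the deprotonated form does. At pH = 8.4, the predominant species is SO₄²⁻.

SO₄²⁻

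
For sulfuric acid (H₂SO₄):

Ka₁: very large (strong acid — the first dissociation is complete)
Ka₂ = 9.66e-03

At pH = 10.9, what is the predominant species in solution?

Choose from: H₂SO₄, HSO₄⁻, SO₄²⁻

The first dissociation is complete, so H₂SO₄ itself is never the predominant species in water; pKa₂ = -log(9.66e-03) = 2.02. For a polyprotic acid the predominant species crosses at each pKa: below pKa_n the protonated form dominates, above it the deprotonated form does. At pH = 10.9, the predominant species is SO₄²⁻.

SO₄²⁻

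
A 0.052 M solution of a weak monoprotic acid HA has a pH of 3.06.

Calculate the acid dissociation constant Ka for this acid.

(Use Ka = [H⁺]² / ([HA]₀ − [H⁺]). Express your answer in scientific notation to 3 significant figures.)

[H⁺] = 10^(−pH) = 10^(−3.06) = 8.710e-04 M. For HA ⇌ H⁺ + A⁻, Ka = [H⁺][A⁻]/[HA] = [H⁺]² / ([HA]₀ − [H⁺]) = (8.710e-04)² / (0.052 − 8.710e-04) = 1.48e-05.

K_a = 1.48e-05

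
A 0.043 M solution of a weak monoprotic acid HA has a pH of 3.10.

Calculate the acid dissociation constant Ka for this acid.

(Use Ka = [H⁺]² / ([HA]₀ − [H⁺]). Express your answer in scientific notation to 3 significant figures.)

[H⁺] = 10^(−pH) = 10^(−3.10) = 7.943e-04 M. For HA ⇌ H⁺ + A⁻, Ka = [H⁺][A⁻]/[HA] = [H⁺]² / ([HA]₀ − [H⁺]) = (7.943e-04)² / (0.043 − 7.943e-04) = 1.49e-05.

K_a = 1.49e-05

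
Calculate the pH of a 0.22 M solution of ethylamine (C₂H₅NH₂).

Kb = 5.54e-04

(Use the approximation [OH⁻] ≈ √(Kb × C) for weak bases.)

[OH⁻] = √(Kb × C) = √(5.54e-04 × 0.22) = 1.1040e-02. pOH = 1.96, pH = 14 - pOH

pH = 12.04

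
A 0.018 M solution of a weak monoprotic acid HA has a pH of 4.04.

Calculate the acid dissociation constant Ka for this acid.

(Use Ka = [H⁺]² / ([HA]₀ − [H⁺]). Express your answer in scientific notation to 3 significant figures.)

[H⁺] = 10^(−pH) = 10^(−4.04) = 9.120e-05 M. For HA ⇌ H⁺ + A⁻, Ka = [H⁺][A⁻]/[HA] = [H⁺]² / ([HA]₀ − [H⁺]) = (9.120e-05)² / (0.018 − 9.120e-05) = 4.64e-07.

K_a = 4.64e-07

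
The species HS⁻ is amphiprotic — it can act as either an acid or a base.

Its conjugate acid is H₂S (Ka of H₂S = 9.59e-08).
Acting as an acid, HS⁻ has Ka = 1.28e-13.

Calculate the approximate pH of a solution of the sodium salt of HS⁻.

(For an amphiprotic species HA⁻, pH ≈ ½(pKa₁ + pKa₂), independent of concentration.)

pKa₁ = -log(9.59e-08) = 7.02; pKa₂ = -log(1.28e-13) = 12.89. For an amphiprotic species, pH ≈ ½(pKa₁ + pKa₂) = ½(7.02 + 12.89) = 9.96.

pH = 9.96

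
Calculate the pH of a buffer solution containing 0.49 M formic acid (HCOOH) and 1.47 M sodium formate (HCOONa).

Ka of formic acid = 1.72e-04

pKa = -log(1.72e-04) = 3.76. pH = pKa + log([A⁻]/[HA]) = 3.76 + log(1.47/0.49)

pH = 4.24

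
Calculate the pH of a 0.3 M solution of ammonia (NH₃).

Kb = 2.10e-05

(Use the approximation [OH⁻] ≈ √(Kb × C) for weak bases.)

[OH⁻] = √(Kb × C) = √(2.10e-05 × 0.3) = 2.5100e-03. pOH = 2.60, pH = 14 - pOH

pH = 11.40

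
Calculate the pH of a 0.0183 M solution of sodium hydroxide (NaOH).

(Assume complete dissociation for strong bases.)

[OH⁻] = 0.0183 M for strong base. pOH = -log[OH⁻] = 1.74, pH = 14 - pOH

pH = 12.26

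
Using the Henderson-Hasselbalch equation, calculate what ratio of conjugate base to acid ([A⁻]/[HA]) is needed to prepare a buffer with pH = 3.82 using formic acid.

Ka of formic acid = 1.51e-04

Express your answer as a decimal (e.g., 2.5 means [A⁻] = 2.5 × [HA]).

pKa = -log(1.51e-04) = 3.8210. pH = pKa + log([A⁻]/[HA]), so log([A⁻]/[HA]) = pH − pKa = 3.82 − 3.8210 = -0.0010. [A⁻]/[HA] = 10^(-0.0010) = 0.998

[A⁻]/[HA] = 0.998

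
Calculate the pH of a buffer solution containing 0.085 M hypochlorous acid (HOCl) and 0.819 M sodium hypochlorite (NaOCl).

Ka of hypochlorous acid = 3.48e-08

pKa = -log(3.48e-08) = 7.46. pH = pKa + log([A⁻]/[HA]) = 7.46 + log(0.819/0.085)

pH = 8.44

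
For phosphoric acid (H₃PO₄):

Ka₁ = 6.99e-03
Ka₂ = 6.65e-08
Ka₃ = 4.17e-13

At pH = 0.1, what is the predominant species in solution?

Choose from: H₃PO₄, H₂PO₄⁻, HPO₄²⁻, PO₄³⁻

pKa₁ = 2.16, pKa₂ = 7.18, pKa₃ = 12.38. For a polyprotic acid the predominant species crosses at each pKa: below pKa_n the protonated form dominates, above it the deprotonated form does. At pH = 0.1, the predominant species is H₃PO₄.

H₃PO₄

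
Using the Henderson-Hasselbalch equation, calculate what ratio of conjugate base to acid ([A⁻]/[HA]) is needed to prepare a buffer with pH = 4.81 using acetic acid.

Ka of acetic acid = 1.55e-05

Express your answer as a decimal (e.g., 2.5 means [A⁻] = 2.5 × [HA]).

pKa = -log(1.55e-05) = 4.8097. pH = pKa + log([A⁻]/[HA]), so log([A⁻]/[HA]) = pH − pKa = 4.81 − 4.8097 = 0.0003. [A⁻]/[HA] = 10^(0.0003) = 1.00

[A⁻]/[HA] = 1.00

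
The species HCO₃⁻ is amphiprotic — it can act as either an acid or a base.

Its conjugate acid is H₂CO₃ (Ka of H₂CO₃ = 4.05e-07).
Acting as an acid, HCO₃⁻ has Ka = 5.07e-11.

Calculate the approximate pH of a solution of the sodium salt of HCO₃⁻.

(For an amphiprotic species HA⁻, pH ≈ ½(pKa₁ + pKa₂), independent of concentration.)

pKa₁ = -log(4.05e-07) = 6.39; pKa₂ = -log(5.07e-11) = 10.29. For an amphiprotic species, pH ≈ ½(pKa₁ + pKa₂) = ½(6.39 + 10.29) = 8.34.

pH = 8.34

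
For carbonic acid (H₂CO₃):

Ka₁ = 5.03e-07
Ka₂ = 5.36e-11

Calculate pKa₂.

pKa₂ = -log(Ka₂) = -log(5.36e-11) = 10.27.

pK_{a2} = 10.27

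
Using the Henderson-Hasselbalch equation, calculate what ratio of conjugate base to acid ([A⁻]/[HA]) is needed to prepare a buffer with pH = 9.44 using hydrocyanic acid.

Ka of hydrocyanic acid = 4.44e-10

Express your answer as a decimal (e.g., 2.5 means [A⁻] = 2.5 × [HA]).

pKa = -log(4.44e-10) = 9.3526. pH = pKa + log([A⁻]/[HA]), so log([A⁻]/[HA]) = pH − pKa = 9.44 − 9.3526 = 0.0874. [A⁻]/[HA] = 10^(0.0874) = 1.22

[A⁻]/[HA] = 1.22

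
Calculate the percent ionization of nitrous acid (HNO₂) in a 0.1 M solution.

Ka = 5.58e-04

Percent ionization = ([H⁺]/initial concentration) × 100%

Using Ka equilibrium: x² + Ka×x - Ka×C = 0. Solving: [H⁺] = 7.1961e-03. Percent = (7.1961e-03/0.1) × 100

Percent ionization = 7.2%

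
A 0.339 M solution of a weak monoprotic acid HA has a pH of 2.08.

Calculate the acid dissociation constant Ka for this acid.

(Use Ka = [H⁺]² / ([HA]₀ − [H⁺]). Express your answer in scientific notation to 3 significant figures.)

[H⁺] = 10^(−pH) = 10^(−2.08) = 8.318e-03 M. For HA ⇌ H⁺ + A⁻, Ka = [H⁺][A⁻]/[HA] = [H⁺]² / ([HA]₀ − [H⁺]) = (8.318e-03)² / (0.339 − 8.318e-03) = 2.09e-04.

K_a = 2.09e-04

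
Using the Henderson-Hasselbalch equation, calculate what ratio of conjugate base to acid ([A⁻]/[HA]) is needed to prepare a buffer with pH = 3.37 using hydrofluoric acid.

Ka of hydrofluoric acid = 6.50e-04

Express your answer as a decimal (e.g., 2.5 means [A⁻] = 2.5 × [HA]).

pKa = -log(6.50e-04) = 3.1871. pH = pKa + log([A⁻]/[HA]), so log([A⁻]/[HA]) = pH − pKa = 3.37 − 3.1871 = 0.1829. [A⁻]/[HA] = 10^(0.1829) = 1.52

[A⁻]/[HA] = 1.52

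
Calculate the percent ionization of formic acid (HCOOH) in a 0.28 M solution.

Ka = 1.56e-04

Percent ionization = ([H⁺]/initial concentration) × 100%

Using Ka equilibrium: x² + Ka×x - Ka×C = 0. Solving: [H⁺] = 6.5315e-03. Percent = (6.5315e-03/0.28) × 100

Percent ionization = 2.33%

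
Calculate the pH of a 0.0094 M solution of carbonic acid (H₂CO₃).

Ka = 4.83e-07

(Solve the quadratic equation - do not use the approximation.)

x² + Ka×x - Ka×C = 0. Using quadratic formula: [H⁺] = 6.7140e-05

pH = 4.17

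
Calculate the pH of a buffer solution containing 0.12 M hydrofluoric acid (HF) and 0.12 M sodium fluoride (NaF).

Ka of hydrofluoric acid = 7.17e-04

pKa = -log(7.17e-04) = 3.14. pH = pKa + log([A⁻]/[HA]) = 3.14 + log(0.12/0.12)

pH = 3.14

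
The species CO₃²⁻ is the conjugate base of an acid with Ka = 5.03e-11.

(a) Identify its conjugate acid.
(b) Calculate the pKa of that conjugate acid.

(a) The conjugate acid is formed by adding one H⁺ to CO₃²⁻, giving HCO₃⁻. (b) pKa = -log(Ka) = -log(5.03e-11) = 10.30.

Conjugate acid: HCO₃⁻; pK_a = 10.30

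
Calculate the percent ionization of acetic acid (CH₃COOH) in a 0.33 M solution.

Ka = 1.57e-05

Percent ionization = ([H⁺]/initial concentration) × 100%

Using Ka equilibrium: x² + Ka×x - Ka×C = 0. Solving: [H⁺] = 2.2683e-03. Percent = (2.2683e-03/0.33) × 100

Percent ionization = 0.687%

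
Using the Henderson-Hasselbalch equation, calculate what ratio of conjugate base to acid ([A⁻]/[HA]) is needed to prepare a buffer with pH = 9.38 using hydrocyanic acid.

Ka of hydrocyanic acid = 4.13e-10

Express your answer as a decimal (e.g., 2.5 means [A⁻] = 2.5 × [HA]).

pKa = -log(4.13e-10) = 9.3840. pH = pKa + log([A⁻]/[HA]), so log([A⁻]/[HA]) = pH − pKa = 9.38 − 9.3840 = -0.0040. [A⁻]/[HA] = 10^(-0.0040) = 0.991

[A⁻]/[HA] = 0.991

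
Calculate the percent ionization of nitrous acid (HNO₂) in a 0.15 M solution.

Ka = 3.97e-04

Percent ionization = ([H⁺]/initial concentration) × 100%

Using Ka equilibrium: x² + Ka×x - Ka×C = 0. Solving: [H⁺] = 7.5209e-03. Percent = (7.5209e-03/0.15) × 100

Percent ionization = 5.01%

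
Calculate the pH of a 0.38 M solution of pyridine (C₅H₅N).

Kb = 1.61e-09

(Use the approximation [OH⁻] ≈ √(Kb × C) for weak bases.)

[OH⁻] = √(Kb × C) = √(1.61e-09 × 0.38) = 2.4735e-05. pOH = 4.61, pH = 14 - pOH

pH = 9.39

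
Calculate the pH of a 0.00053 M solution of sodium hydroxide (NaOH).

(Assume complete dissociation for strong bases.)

[OH⁻] = 0.00053 M for strong base. pOH = -log[OH⁻] = 3.28, pH = 14 - pOH

pH = 10.72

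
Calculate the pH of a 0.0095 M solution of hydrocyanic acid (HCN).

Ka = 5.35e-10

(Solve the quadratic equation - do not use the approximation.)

x² + Ka×x - Ka×C = 0. Using quadratic formula: [H⁺] = 2.2542e-06

pH = 5.65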